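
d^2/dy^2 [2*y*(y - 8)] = 4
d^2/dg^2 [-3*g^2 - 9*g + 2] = -6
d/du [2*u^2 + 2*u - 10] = 4*u + 2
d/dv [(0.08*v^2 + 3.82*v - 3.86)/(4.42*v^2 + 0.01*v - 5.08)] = (-16.8836*v^2 + 33.3096*v - 19.367)/(19.5364*v^4 + 0.0884*v^3 - 44.9071*v^2 - 0.1016*v + 25.8064)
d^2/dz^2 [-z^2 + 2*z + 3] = -2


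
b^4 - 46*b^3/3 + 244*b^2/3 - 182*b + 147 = (b - 7)*(b - 3)^2*(b - 7/3)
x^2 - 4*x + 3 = (x - 3)*(x - 1)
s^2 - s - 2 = (s - 2)*(s + 1)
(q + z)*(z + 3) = q*z + 3*q + z^2 + 3*z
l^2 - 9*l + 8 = (l - 8)*(l - 1)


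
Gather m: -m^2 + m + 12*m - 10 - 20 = -m^2 + 13*m - 30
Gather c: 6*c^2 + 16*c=6*c^2 + 16*c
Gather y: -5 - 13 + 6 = -12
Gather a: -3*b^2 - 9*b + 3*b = -3*b^2 - 6*b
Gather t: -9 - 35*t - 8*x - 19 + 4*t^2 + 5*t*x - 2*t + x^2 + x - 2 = 4*t^2 + t*(5*x - 37) + x^2 - 7*x - 30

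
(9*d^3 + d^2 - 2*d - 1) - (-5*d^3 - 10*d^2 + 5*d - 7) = 14*d^3 + 11*d^2 - 7*d + 6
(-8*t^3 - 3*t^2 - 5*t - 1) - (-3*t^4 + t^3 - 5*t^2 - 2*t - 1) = 3*t^4 - 9*t^3 + 2*t^2 - 3*t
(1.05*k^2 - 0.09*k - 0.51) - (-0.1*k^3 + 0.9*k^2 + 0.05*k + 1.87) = 0.1*k^3 + 0.15*k^2 - 0.14*k - 2.38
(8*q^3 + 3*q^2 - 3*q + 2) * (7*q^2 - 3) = 56*q^5 + 21*q^4 - 45*q^3 + 5*q^2 + 9*q - 6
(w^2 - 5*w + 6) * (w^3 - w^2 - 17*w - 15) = w^5 - 6*w^4 - 6*w^3 + 64*w^2 - 27*w - 90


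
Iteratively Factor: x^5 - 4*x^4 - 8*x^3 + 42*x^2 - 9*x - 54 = (x + 3)*(x^4 - 7*x^3 + 13*x^2 + 3*x - 18) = (x - 2)*(x + 3)*(x^3 - 5*x^2 + 3*x + 9) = (x - 3)*(x - 2)*(x + 3)*(x^2 - 2*x - 3) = (x - 3)^2*(x - 2)*(x + 3)*(x + 1)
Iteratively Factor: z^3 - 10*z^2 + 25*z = (z - 5)*(z^2 - 5*z) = z*(z - 5)*(z - 5)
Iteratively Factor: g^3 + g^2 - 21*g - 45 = (g + 3)*(g^2 - 2*g - 15) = (g - 5)*(g + 3)*(g + 3)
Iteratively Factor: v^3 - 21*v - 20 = (v - 5)*(v^2 + 5*v + 4) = (v - 5)*(v + 4)*(v + 1)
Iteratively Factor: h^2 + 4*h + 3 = (h + 3)*(h + 1)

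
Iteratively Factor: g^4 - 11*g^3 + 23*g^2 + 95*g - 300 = (g - 4)*(g^3 - 7*g^2 - 5*g + 75) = (g - 4)*(g + 3)*(g^2 - 10*g + 25) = (g - 5)*(g - 4)*(g + 3)*(g - 5)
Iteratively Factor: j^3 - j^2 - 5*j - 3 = (j - 3)*(j^2 + 2*j + 1) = (j - 3)*(j + 1)*(j + 1)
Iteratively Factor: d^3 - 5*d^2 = (d)*(d^2 - 5*d) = d*(d - 5)*(d)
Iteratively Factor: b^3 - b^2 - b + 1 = (b - 1)*(b^2 - 1) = (b - 1)*(b + 1)*(b - 1)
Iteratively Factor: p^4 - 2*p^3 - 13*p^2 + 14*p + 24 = (p + 3)*(p^3 - 5*p^2 + 2*p + 8) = (p - 2)*(p + 3)*(p^2 - 3*p - 4) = (p - 2)*(p + 1)*(p + 3)*(p - 4)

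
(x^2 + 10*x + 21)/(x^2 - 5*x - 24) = (x + 7)/(x - 8)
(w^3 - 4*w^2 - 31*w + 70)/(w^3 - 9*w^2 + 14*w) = (w + 5)/w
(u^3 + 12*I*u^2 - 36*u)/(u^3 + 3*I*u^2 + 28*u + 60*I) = u*(u + 6*I)/(u^2 - 3*I*u + 10)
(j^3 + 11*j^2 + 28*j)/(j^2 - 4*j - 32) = j*(j + 7)/(j - 8)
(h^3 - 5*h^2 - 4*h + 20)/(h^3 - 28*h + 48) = (h^2 - 3*h - 10)/(h^2 + 2*h - 24)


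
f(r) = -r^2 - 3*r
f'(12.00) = -27.00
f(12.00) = -180.00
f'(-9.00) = 15.00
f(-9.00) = -54.00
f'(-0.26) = -2.48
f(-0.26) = 0.71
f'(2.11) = -7.22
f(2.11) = -10.78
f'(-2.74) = 2.48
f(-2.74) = 0.71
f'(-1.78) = 0.56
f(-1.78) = 2.17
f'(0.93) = -4.86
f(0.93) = -3.65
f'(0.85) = -4.70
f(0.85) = -3.27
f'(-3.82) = 4.64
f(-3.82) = -3.13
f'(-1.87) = 0.74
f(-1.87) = 2.11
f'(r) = -2*r - 3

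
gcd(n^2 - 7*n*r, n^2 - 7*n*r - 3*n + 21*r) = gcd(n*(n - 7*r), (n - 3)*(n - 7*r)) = -n + 7*r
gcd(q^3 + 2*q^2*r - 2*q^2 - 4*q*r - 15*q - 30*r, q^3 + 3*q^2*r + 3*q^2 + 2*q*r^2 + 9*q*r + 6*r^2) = q^2 + 2*q*r + 3*q + 6*r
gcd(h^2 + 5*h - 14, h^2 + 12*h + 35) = h + 7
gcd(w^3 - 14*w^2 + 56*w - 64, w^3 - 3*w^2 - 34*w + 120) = w - 4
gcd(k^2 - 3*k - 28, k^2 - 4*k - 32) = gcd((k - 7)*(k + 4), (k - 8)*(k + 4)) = k + 4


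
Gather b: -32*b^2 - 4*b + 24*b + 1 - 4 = -32*b^2 + 20*b - 3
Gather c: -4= -4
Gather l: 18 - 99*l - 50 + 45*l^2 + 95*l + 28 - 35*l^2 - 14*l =10*l^2 - 18*l - 4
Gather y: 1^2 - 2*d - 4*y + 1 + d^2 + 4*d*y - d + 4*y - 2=d^2 + 4*d*y - 3*d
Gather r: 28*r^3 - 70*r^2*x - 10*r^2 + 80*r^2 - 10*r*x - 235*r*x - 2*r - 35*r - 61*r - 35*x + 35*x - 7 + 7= 28*r^3 + r^2*(70 - 70*x) + r*(-245*x - 98)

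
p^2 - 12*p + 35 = (p - 7)*(p - 5)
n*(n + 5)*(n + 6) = n^3 + 11*n^2 + 30*n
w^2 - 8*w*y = w*(w - 8*y)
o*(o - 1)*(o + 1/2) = o^3 - o^2/2 - o/2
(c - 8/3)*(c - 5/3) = c^2 - 13*c/3 + 40/9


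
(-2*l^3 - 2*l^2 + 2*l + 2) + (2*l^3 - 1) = -2*l^2 + 2*l + 1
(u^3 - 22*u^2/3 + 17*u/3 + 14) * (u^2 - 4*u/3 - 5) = u^5 - 26*u^4/3 + 94*u^3/9 + 388*u^2/9 - 47*u - 70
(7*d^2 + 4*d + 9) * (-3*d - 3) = -21*d^3 - 33*d^2 - 39*d - 27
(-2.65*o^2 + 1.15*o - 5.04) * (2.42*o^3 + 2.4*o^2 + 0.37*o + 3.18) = -6.413*o^5 - 3.577*o^4 - 10.4173*o^3 - 20.0975*o^2 + 1.7922*o - 16.0272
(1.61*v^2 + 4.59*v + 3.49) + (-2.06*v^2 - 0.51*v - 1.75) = -0.45*v^2 + 4.08*v + 1.74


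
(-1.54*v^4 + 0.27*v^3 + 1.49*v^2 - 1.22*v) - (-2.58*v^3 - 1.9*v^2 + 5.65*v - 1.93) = -1.54*v^4 + 2.85*v^3 + 3.39*v^2 - 6.87*v + 1.93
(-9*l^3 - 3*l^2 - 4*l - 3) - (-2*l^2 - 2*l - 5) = -9*l^3 - l^2 - 2*l + 2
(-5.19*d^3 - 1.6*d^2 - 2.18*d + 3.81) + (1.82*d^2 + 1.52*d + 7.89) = -5.19*d^3 + 0.22*d^2 - 0.66*d + 11.7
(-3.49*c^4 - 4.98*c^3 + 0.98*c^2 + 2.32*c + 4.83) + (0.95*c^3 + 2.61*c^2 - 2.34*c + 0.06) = -3.49*c^4 - 4.03*c^3 + 3.59*c^2 - 0.02*c + 4.89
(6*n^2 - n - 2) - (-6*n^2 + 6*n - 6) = 12*n^2 - 7*n + 4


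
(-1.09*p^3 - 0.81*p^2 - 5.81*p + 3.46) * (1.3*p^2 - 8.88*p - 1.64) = -1.417*p^5 + 8.6262*p^4 + 1.4274*p^3 + 57.4192*p^2 - 21.1964*p - 5.6744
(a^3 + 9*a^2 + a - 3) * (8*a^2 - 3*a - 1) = 8*a^5 + 69*a^4 - 20*a^3 - 36*a^2 + 8*a + 3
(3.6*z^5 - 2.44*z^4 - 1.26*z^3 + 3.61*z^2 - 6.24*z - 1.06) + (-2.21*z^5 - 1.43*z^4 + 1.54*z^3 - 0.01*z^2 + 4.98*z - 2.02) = 1.39*z^5 - 3.87*z^4 + 0.28*z^3 + 3.6*z^2 - 1.26*z - 3.08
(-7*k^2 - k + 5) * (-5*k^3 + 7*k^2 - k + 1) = 35*k^5 - 44*k^4 - 25*k^3 + 29*k^2 - 6*k + 5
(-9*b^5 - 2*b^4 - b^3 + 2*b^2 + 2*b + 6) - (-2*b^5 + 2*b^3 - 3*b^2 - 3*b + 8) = -7*b^5 - 2*b^4 - 3*b^3 + 5*b^2 + 5*b - 2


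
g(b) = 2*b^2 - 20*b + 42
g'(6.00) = 4.00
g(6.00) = -6.00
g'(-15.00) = -80.00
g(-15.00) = 792.00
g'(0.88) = -16.48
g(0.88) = 25.95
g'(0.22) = -19.12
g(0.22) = 37.70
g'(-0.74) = -22.96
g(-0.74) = 57.90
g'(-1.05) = -24.20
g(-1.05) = 65.20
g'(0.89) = -16.44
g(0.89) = 25.78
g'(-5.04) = -40.16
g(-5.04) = 193.60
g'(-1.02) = -24.08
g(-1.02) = 64.48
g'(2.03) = -11.88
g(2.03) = 9.64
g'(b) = 4*b - 20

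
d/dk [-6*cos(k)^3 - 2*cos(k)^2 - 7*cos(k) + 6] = (18*cos(k)^2 + 4*cos(k) + 7)*sin(k)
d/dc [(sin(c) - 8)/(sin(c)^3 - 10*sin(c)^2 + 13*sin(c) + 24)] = 2*(1 - sin(c))*cos(c)/((sin(c) - 3)^2*(sin(c) + 1)^2)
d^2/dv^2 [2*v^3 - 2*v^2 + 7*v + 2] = 12*v - 4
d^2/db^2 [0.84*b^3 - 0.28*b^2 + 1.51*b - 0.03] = 5.04*b - 0.56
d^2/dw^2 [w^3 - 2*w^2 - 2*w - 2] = 6*w - 4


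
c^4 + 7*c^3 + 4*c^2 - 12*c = c*(c - 1)*(c + 2)*(c + 6)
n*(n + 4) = n^2 + 4*n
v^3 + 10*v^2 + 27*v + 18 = (v + 1)*(v + 3)*(v + 6)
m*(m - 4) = m^2 - 4*m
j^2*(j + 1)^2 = j^4 + 2*j^3 + j^2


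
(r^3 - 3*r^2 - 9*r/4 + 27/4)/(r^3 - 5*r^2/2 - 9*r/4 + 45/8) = 2*(r - 3)/(2*r - 5)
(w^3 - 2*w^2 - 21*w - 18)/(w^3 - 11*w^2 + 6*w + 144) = (w + 1)/(w - 8)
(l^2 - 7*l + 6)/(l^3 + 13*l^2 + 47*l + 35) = (l^2 - 7*l + 6)/(l^3 + 13*l^2 + 47*l + 35)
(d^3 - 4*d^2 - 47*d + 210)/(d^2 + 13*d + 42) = (d^2 - 11*d + 30)/(d + 6)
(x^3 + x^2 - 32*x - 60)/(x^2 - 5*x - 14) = (x^2 - x - 30)/(x - 7)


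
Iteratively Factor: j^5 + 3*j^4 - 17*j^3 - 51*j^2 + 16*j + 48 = (j + 3)*(j^4 - 17*j^2 + 16) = (j - 1)*(j + 3)*(j^3 + j^2 - 16*j - 16) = (j - 1)*(j + 3)*(j + 4)*(j^2 - 3*j - 4) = (j - 4)*(j - 1)*(j + 3)*(j + 4)*(j + 1)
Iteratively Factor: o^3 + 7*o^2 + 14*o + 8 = (o + 1)*(o^2 + 6*o + 8) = (o + 1)*(o + 4)*(o + 2)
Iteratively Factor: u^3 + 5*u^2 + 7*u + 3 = (u + 3)*(u^2 + 2*u + 1) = (u + 1)*(u + 3)*(u + 1)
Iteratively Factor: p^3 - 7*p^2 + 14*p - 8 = (p - 2)*(p^2 - 5*p + 4) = (p - 4)*(p - 2)*(p - 1)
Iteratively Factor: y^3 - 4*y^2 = (y)*(y^2 - 4*y) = y*(y - 4)*(y)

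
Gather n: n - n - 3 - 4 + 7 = 0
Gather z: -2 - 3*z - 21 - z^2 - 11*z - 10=-z^2 - 14*z - 33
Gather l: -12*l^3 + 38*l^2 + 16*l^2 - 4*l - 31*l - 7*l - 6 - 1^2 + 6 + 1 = -12*l^3 + 54*l^2 - 42*l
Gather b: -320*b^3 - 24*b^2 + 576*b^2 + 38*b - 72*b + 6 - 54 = -320*b^3 + 552*b^2 - 34*b - 48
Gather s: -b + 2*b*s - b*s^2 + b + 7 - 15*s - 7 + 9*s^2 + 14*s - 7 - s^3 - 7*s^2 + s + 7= 2*b*s - s^3 + s^2*(2 - b)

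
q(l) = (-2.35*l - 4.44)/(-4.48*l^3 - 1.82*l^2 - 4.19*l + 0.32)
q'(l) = (-2.35*l - 4.44)*(13.44*l^2 + 3.64*l + 4.19)/(-4.48*l^3 - 1.82*l^2 - 4.19*l + 0.32)^2 - 2.35/(-4.48*l^3 - 1.82*l^2 - 4.19*l + 0.32)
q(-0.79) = -0.55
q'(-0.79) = -1.63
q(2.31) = 0.13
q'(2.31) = -0.12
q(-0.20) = -3.54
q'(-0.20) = -14.73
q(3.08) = 0.07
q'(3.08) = -0.05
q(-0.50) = -1.30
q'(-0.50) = -3.88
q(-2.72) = 0.02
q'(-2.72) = -0.00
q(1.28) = 0.43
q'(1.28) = -0.62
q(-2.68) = 0.02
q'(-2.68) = -0.00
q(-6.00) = 0.01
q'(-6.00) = 0.00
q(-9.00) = 0.01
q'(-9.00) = 0.00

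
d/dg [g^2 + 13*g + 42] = 2*g + 13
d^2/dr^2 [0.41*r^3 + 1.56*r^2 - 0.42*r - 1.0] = 2.46*r + 3.12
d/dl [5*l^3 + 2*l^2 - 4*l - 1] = 15*l^2 + 4*l - 4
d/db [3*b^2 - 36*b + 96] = 6*b - 36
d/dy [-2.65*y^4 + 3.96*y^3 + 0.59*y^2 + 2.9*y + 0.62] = -10.6*y^3 + 11.88*y^2 + 1.18*y + 2.9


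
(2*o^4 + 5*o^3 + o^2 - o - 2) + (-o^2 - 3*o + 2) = 2*o^4 + 5*o^3 - 4*o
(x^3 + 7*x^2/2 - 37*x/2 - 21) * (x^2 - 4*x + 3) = x^5 - x^4/2 - 59*x^3/2 + 127*x^2/2 + 57*x/2 - 63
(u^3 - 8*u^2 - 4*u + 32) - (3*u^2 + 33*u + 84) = u^3 - 11*u^2 - 37*u - 52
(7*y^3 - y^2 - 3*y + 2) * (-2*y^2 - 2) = -14*y^5 + 2*y^4 - 8*y^3 - 2*y^2 + 6*y - 4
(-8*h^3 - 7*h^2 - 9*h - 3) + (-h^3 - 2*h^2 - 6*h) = -9*h^3 - 9*h^2 - 15*h - 3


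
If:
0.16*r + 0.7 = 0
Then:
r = -4.38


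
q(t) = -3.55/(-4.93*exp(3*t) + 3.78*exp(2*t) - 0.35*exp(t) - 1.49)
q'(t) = -3.55*(14.79*exp(3*t) - 7.56*exp(2*t) + 0.35*exp(t))/(-4.93*exp(3*t) + 3.78*exp(2*t) - 0.35*exp(t) - 1.49)^2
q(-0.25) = 1.97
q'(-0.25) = -2.93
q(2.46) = 0.00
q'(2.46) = -0.00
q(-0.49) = 2.50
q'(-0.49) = -1.37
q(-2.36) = 2.38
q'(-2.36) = 0.03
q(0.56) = 0.21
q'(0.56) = -0.70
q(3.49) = 0.00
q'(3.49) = -0.00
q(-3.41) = 2.37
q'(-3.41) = -0.01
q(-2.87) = 2.37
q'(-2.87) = 0.00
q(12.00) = 0.00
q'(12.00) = 0.00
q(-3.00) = 2.37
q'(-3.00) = 0.00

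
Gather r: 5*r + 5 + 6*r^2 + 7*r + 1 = 6*r^2 + 12*r + 6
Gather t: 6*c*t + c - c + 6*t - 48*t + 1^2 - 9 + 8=t*(6*c - 42)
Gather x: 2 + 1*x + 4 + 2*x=3*x + 6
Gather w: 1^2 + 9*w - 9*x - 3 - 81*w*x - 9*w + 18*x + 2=-81*w*x + 9*x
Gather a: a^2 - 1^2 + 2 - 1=a^2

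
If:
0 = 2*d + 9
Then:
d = -9/2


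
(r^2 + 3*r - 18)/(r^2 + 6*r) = (r - 3)/r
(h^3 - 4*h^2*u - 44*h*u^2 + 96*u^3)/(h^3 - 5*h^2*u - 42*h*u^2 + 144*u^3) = (-h + 2*u)/(-h + 3*u)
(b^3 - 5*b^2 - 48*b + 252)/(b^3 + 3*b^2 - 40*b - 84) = (b - 6)/(b + 2)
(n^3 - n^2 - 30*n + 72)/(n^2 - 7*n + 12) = n + 6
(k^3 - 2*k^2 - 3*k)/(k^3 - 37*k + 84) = k*(k + 1)/(k^2 + 3*k - 28)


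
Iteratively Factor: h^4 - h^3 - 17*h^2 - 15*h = (h + 1)*(h^3 - 2*h^2 - 15*h) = (h + 1)*(h + 3)*(h^2 - 5*h) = h*(h + 1)*(h + 3)*(h - 5)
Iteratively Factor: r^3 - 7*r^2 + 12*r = (r - 4)*(r^2 - 3*r) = (r - 4)*(r - 3)*(r)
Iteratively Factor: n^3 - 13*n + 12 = (n - 3)*(n^2 + 3*n - 4) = (n - 3)*(n - 1)*(n + 4)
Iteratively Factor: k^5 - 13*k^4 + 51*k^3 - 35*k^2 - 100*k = (k - 5)*(k^4 - 8*k^3 + 11*k^2 + 20*k) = k*(k - 5)*(k^3 - 8*k^2 + 11*k + 20) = k*(k - 5)^2*(k^2 - 3*k - 4) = k*(k - 5)^2*(k + 1)*(k - 4)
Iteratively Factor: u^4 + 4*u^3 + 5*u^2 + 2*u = (u + 2)*(u^3 + 2*u^2 + u) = u*(u + 2)*(u^2 + 2*u + 1) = u*(u + 1)*(u + 2)*(u + 1)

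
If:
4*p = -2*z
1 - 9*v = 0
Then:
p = -z/2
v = 1/9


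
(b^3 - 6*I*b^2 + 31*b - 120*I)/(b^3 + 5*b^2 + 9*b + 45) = (b^2 - 3*I*b + 40)/(b^2 + b*(5 + 3*I) + 15*I)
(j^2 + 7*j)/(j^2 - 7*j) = (j + 7)/(j - 7)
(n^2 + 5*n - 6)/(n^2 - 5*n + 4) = (n + 6)/(n - 4)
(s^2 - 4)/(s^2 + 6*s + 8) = (s - 2)/(s + 4)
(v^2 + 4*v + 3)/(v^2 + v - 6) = (v + 1)/(v - 2)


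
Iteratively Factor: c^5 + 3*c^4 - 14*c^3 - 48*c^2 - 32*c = (c + 2)*(c^4 + c^3 - 16*c^2 - 16*c) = (c + 1)*(c + 2)*(c^3 - 16*c) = (c - 4)*(c + 1)*(c + 2)*(c^2 + 4*c) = c*(c - 4)*(c + 1)*(c + 2)*(c + 4)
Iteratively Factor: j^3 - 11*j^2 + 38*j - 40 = (j - 2)*(j^2 - 9*j + 20) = (j - 5)*(j - 2)*(j - 4)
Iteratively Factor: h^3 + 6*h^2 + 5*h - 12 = (h - 1)*(h^2 + 7*h + 12) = (h - 1)*(h + 4)*(h + 3)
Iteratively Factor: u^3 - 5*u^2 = (u)*(u^2 - 5*u) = u^2*(u - 5)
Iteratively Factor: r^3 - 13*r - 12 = (r + 3)*(r^2 - 3*r - 4) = (r - 4)*(r + 3)*(r + 1)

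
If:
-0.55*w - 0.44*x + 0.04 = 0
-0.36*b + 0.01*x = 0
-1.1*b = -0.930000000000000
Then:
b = 0.85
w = -24.28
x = 30.44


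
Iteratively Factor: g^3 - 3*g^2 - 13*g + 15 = (g - 1)*(g^2 - 2*g - 15) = (g - 5)*(g - 1)*(g + 3)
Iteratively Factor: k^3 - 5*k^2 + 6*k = (k - 3)*(k^2 - 2*k) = k*(k - 3)*(k - 2)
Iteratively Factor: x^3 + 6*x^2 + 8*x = (x + 2)*(x^2 + 4*x) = (x + 2)*(x + 4)*(x)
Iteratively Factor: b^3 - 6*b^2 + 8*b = (b)*(b^2 - 6*b + 8) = b*(b - 2)*(b - 4)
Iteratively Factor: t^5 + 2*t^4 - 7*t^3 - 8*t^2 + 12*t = (t + 2)*(t^4 - 7*t^2 + 6*t) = (t - 1)*(t + 2)*(t^3 + t^2 - 6*t) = (t - 1)*(t + 2)*(t + 3)*(t^2 - 2*t) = t*(t - 1)*(t + 2)*(t + 3)*(t - 2)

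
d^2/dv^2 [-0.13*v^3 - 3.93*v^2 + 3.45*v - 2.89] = -0.78*v - 7.86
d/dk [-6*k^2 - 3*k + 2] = -12*k - 3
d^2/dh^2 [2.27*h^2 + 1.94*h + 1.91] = 4.54000000000000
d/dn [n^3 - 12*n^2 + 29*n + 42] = 3*n^2 - 24*n + 29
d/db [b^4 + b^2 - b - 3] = 4*b^3 + 2*b - 1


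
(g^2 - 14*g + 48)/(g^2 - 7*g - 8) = (g - 6)/(g + 1)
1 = 1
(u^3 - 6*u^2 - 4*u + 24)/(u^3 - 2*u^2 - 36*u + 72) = (u + 2)/(u + 6)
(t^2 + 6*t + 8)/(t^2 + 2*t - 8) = (t + 2)/(t - 2)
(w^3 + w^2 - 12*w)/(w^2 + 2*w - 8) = w*(w - 3)/(w - 2)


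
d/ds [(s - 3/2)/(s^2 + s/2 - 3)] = -1/(s^2 + 4*s + 4)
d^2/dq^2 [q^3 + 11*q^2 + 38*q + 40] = 6*q + 22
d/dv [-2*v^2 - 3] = -4*v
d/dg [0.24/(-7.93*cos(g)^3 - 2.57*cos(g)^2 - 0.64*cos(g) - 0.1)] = (5.7096*sin(g)^2 - 1.2336*cos(g) - 5.8632)*sin(g)/(7.93*cos(g)^3 + 2.57*cos(g)^2 + 0.64*cos(g) + 0.1)^2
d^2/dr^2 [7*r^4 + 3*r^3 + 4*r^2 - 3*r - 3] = 84*r^2 + 18*r + 8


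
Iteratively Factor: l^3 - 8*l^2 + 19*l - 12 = (l - 3)*(l^2 - 5*l + 4) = (l - 4)*(l - 3)*(l - 1)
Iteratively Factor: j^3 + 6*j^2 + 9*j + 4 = (j + 1)*(j^2 + 5*j + 4) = (j + 1)^2*(j + 4)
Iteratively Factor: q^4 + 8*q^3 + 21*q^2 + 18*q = (q)*(q^3 + 8*q^2 + 21*q + 18) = q*(q + 2)*(q^2 + 6*q + 9) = q*(q + 2)*(q + 3)*(q + 3)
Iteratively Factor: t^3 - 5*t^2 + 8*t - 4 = (t - 1)*(t^2 - 4*t + 4) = (t - 2)*(t - 1)*(t - 2)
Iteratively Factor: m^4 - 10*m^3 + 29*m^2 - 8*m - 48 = (m - 4)*(m^3 - 6*m^2 + 5*m + 12) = (m - 4)*(m - 3)*(m^2 - 3*m - 4) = (m - 4)^2*(m - 3)*(m + 1)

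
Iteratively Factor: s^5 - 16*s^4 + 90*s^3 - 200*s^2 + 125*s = (s - 1)*(s^4 - 15*s^3 + 75*s^2 - 125*s) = s*(s - 1)*(s^3 - 15*s^2 + 75*s - 125) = s*(s - 5)*(s - 1)*(s^2 - 10*s + 25) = s*(s - 5)^2*(s - 1)*(s - 5)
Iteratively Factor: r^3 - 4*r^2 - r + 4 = (r + 1)*(r^2 - 5*r + 4) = (r - 4)*(r + 1)*(r - 1)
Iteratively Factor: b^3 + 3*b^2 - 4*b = (b - 1)*(b^2 + 4*b) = b*(b - 1)*(b + 4)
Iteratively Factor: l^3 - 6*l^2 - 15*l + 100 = (l + 4)*(l^2 - 10*l + 25) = (l - 5)*(l + 4)*(l - 5)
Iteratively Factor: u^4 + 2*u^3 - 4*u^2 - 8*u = (u + 2)*(u^3 - 4*u) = (u + 2)^2*(u^2 - 2*u) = u*(u + 2)^2*(u - 2)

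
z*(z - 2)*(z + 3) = z^3 + z^2 - 6*z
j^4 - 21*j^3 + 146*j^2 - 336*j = j*(j - 8)*(j - 7)*(j - 6)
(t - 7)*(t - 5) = t^2 - 12*t + 35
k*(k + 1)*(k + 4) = k^3 + 5*k^2 + 4*k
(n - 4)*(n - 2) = n^2 - 6*n + 8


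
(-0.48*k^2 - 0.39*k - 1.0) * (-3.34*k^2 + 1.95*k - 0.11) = 1.6032*k^4 + 0.3666*k^3 + 2.6323*k^2 - 1.9071*k + 0.11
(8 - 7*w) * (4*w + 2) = -28*w^2 + 18*w + 16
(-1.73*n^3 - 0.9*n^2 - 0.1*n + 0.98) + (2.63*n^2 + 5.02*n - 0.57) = -1.73*n^3 + 1.73*n^2 + 4.92*n + 0.41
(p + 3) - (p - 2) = 5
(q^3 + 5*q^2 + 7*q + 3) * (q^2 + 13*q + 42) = q^5 + 18*q^4 + 114*q^3 + 304*q^2 + 333*q + 126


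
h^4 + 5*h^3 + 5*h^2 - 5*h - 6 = (h - 1)*(h + 1)*(h + 2)*(h + 3)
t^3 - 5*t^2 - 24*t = t*(t - 8)*(t + 3)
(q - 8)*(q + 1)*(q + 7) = q^3 - 57*q - 56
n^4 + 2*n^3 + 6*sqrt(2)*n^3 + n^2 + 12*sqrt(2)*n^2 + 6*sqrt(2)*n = n*(n + 1)^2*(n + 6*sqrt(2))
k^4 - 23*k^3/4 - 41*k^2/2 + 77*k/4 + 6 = (k - 8)*(k - 1)*(k + 1/4)*(k + 3)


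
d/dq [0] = 0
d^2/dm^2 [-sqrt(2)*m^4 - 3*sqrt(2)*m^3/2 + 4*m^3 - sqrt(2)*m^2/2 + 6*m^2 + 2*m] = -12*sqrt(2)*m^2 - 9*sqrt(2)*m + 24*m - sqrt(2) + 12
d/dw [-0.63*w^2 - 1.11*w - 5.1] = -1.26*w - 1.11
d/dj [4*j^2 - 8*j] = 8*j - 8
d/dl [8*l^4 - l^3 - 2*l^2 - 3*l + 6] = 32*l^3 - 3*l^2 - 4*l - 3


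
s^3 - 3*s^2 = s^2*(s - 3)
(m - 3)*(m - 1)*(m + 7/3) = m^3 - 5*m^2/3 - 19*m/3 + 7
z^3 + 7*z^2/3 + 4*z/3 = z*(z + 1)*(z + 4/3)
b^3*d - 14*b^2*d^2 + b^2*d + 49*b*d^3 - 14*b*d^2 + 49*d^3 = (b - 7*d)^2*(b*d + d)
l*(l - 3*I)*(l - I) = l^3 - 4*I*l^2 - 3*l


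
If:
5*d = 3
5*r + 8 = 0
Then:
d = 3/5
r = -8/5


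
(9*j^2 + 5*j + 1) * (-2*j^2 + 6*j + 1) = -18*j^4 + 44*j^3 + 37*j^2 + 11*j + 1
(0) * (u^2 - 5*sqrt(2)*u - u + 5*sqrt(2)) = 0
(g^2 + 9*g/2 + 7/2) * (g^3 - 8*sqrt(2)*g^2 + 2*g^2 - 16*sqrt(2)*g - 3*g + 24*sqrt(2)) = g^5 - 8*sqrt(2)*g^4 + 13*g^4/2 - 52*sqrt(2)*g^3 + 19*g^3/2 - 76*sqrt(2)*g^2 - 13*g^2/2 - 21*g/2 + 52*sqrt(2)*g + 84*sqrt(2)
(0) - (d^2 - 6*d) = -d^2 + 6*d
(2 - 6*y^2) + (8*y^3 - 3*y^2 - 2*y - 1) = 8*y^3 - 9*y^2 - 2*y + 1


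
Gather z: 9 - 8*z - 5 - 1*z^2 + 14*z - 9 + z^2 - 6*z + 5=0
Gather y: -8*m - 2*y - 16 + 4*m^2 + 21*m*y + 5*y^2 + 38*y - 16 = 4*m^2 - 8*m + 5*y^2 + y*(21*m + 36) - 32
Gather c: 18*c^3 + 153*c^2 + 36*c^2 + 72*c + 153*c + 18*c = 18*c^3 + 189*c^2 + 243*c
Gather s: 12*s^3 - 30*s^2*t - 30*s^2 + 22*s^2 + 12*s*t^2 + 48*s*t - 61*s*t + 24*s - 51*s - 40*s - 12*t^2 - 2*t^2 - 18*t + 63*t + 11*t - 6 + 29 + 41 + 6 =12*s^3 + s^2*(-30*t - 8) + s*(12*t^2 - 13*t - 67) - 14*t^2 + 56*t + 70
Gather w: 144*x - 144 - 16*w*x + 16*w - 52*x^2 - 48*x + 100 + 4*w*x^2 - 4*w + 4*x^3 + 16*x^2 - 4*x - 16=w*(4*x^2 - 16*x + 12) + 4*x^3 - 36*x^2 + 92*x - 60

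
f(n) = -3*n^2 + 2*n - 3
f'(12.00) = -70.00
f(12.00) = -411.00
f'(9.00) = -52.00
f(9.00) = -228.00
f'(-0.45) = 4.70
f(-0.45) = -4.51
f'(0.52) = -1.12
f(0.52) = -2.77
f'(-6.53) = 41.18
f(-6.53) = -143.98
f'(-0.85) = 7.10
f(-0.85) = -6.87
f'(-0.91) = 7.46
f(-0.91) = -7.30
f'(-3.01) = 20.06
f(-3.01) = -36.20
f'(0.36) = -0.16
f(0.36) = -2.67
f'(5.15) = -28.90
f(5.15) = -72.27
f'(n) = 2 - 6*n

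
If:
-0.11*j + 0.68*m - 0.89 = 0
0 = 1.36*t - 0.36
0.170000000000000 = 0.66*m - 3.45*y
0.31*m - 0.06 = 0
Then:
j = -6.89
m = 0.19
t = 0.26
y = -0.01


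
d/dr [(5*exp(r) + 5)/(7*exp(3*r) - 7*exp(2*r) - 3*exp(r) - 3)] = 70*(-exp(2*r) - exp(r) + 1)*exp(2*r)/(49*exp(6*r) - 98*exp(5*r) + 7*exp(4*r) + 51*exp(2*r) + 18*exp(r) + 9)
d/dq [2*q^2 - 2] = 4*q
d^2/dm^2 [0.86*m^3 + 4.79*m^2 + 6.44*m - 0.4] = 5.16*m + 9.58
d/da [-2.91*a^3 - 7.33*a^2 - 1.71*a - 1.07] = -8.73*a^2 - 14.66*a - 1.71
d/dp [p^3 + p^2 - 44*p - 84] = 3*p^2 + 2*p - 44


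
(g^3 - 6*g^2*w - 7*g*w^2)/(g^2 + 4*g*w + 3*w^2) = g*(g - 7*w)/(g + 3*w)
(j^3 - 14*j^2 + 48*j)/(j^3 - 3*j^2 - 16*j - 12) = j*(j - 8)/(j^2 + 3*j + 2)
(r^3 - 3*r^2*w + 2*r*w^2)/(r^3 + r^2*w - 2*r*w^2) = (r - 2*w)/(r + 2*w)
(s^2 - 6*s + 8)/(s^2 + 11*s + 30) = (s^2 - 6*s + 8)/(s^2 + 11*s + 30)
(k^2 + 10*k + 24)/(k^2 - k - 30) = (k^2 + 10*k + 24)/(k^2 - k - 30)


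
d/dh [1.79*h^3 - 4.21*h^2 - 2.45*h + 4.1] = 5.37*h^2 - 8.42*h - 2.45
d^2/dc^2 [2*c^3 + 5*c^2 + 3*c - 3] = 12*c + 10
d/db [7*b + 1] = 7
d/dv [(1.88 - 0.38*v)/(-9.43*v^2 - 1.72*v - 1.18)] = (-3.5834*v^2 + 35.4568*v + 3.682)/(88.9249*v^4 + 32.4392*v^3 + 25.2132*v^2 + 4.0592*v + 1.3924)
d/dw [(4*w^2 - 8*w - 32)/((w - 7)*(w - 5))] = 8*(-5*w^2 + 43*w - 83)/(w^4 - 24*w^3 + 214*w^2 - 840*w + 1225)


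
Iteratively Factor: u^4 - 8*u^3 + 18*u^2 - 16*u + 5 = (u - 5)*(u^3 - 3*u^2 + 3*u - 1) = (u - 5)*(u - 1)*(u^2 - 2*u + 1) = (u - 5)*(u - 1)^2*(u - 1)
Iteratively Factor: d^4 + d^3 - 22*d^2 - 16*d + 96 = (d - 2)*(d^3 + 3*d^2 - 16*d - 48) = (d - 4)*(d - 2)*(d^2 + 7*d + 12) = (d - 4)*(d - 2)*(d + 4)*(d + 3)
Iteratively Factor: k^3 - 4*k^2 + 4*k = (k - 2)*(k^2 - 2*k) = (k - 2)^2*(k)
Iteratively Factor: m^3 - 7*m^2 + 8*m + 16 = (m - 4)*(m^2 - 3*m - 4) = (m - 4)^2*(m + 1)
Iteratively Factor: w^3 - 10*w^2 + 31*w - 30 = (w - 2)*(w^2 - 8*w + 15) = (w - 3)*(w - 2)*(w - 5)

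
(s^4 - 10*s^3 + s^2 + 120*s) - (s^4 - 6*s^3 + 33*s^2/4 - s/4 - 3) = -4*s^3 - 29*s^2/4 + 481*s/4 + 3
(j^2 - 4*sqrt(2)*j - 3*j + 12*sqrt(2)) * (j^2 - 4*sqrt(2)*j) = j^4 - 8*sqrt(2)*j^3 - 3*j^3 + 32*j^2 + 24*sqrt(2)*j^2 - 96*j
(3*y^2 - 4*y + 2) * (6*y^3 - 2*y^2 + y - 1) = 18*y^5 - 30*y^4 + 23*y^3 - 11*y^2 + 6*y - 2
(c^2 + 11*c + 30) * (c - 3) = c^3 + 8*c^2 - 3*c - 90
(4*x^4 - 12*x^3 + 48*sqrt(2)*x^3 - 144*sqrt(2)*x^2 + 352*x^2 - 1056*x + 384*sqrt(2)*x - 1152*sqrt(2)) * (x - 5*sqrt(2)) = 4*x^5 - 12*x^4 + 28*sqrt(2)*x^4 - 128*x^3 - 84*sqrt(2)*x^3 - 1376*sqrt(2)*x^2 + 384*x^2 - 3840*x + 4128*sqrt(2)*x + 11520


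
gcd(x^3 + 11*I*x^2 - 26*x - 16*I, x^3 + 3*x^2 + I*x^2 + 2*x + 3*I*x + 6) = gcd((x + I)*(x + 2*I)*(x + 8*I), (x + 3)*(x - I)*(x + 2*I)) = x + 2*I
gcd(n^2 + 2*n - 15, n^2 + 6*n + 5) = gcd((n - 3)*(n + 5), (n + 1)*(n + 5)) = n + 5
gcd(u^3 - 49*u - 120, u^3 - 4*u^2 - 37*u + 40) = u^2 - 3*u - 40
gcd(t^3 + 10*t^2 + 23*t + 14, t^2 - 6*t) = 1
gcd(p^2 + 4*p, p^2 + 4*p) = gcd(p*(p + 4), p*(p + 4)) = p^2 + 4*p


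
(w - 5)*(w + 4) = w^2 - w - 20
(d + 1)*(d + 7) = d^2 + 8*d + 7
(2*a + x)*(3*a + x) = 6*a^2 + 5*a*x + x^2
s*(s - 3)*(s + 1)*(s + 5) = s^4 + 3*s^3 - 13*s^2 - 15*s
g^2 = g^2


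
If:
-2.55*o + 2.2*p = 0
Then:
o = 0.862745098039216*p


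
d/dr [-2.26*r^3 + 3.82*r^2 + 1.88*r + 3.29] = -6.78*r^2 + 7.64*r + 1.88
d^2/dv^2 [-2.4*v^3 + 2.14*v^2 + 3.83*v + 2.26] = 4.28 - 14.4*v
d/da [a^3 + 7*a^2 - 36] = a*(3*a + 14)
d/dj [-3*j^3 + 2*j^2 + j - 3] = -9*j^2 + 4*j + 1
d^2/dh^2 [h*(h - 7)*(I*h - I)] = I*(6*h - 16)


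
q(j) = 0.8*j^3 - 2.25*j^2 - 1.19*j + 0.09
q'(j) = 2.4*j^2 - 4.5*j - 1.19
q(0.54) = -1.08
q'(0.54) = -2.92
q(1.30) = -3.50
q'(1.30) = -2.98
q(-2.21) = -16.90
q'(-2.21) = 20.48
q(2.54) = -4.34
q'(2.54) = 2.86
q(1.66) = -4.43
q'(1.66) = -2.05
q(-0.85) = -1.02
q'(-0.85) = 4.37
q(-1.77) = -9.29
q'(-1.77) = 14.29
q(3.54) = 3.17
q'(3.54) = 12.96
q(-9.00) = -754.65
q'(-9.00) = 233.71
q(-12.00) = -1692.03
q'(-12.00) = 398.41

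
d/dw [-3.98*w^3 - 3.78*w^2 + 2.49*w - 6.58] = -11.94*w^2 - 7.56*w + 2.49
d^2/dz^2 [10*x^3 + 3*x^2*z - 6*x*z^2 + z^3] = -12*x + 6*z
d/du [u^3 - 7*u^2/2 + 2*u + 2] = 3*u^2 - 7*u + 2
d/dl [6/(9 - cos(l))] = -6*sin(l)/(cos(l) - 9)^2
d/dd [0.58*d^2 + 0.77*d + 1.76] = 1.16*d + 0.77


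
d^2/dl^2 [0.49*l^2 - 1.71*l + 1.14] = 0.980000000000000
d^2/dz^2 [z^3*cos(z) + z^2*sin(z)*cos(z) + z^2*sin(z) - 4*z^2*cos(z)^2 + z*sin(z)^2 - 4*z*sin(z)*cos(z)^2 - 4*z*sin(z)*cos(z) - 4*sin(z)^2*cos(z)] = -z^3*cos(z) - 7*z^2*sin(z) - 2*z^2*sin(2*z) + 8*z^2*cos(2*z) + z*sin(z) + 24*z*sin(2*z) + 9*z*sin(3*z) + 10*z*cos(z) + 6*z*cos(2*z) + 2*sin(z) + 3*sin(2*z) - cos(z) - 12*cos(2*z) - 15*cos(3*z) - 4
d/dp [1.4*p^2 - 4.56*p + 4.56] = 2.8*p - 4.56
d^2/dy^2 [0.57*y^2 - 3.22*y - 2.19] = 1.14000000000000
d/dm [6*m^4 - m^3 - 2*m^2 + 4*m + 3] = 24*m^3 - 3*m^2 - 4*m + 4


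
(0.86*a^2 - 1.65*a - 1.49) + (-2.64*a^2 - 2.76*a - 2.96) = -1.78*a^2 - 4.41*a - 4.45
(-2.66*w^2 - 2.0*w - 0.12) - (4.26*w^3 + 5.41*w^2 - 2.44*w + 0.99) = -4.26*w^3 - 8.07*w^2 + 0.44*w - 1.11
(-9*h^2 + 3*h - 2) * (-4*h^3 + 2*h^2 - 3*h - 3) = 36*h^5 - 30*h^4 + 41*h^3 + 14*h^2 - 3*h + 6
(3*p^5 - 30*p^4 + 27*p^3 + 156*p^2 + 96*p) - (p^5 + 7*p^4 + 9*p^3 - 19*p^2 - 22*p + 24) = 2*p^5 - 37*p^4 + 18*p^3 + 175*p^2 + 118*p - 24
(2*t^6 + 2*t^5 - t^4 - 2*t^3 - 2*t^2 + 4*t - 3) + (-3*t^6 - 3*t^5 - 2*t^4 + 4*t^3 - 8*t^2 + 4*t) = -t^6 - t^5 - 3*t^4 + 2*t^3 - 10*t^2 + 8*t - 3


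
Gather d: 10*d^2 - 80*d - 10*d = 10*d^2 - 90*d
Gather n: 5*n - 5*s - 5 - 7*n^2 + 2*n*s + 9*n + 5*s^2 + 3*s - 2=-7*n^2 + n*(2*s + 14) + 5*s^2 - 2*s - 7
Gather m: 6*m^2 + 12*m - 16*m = 6*m^2 - 4*m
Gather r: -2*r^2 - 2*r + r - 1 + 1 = -2*r^2 - r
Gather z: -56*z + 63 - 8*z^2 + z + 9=-8*z^2 - 55*z + 72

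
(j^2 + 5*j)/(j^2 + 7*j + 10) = j/(j + 2)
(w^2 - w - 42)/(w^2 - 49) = (w + 6)/(w + 7)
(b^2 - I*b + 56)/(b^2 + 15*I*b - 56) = (b - 8*I)/(b + 8*I)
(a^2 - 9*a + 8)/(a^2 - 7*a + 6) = (a - 8)/(a - 6)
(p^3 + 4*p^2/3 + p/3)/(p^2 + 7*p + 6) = p*(3*p + 1)/(3*(p + 6))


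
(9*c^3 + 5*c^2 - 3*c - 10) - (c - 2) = 9*c^3 + 5*c^2 - 4*c - 8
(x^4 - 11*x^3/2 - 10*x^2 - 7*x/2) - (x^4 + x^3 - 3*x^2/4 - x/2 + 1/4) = -13*x^3/2 - 37*x^2/4 - 3*x - 1/4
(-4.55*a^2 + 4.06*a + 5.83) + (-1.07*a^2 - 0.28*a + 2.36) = -5.62*a^2 + 3.78*a + 8.19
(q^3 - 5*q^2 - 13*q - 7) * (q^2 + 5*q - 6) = q^5 - 44*q^3 - 42*q^2 + 43*q + 42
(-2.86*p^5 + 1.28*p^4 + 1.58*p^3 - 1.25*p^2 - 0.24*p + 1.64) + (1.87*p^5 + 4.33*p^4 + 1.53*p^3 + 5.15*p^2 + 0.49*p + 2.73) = -0.99*p^5 + 5.61*p^4 + 3.11*p^3 + 3.9*p^2 + 0.25*p + 4.37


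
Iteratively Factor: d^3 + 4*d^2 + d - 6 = (d - 1)*(d^2 + 5*d + 6) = (d - 1)*(d + 3)*(d + 2)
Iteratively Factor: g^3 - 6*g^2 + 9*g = (g - 3)*(g^2 - 3*g) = (g - 3)^2*(g)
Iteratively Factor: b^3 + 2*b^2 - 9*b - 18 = (b + 2)*(b^2 - 9) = (b + 2)*(b + 3)*(b - 3)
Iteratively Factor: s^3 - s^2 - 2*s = (s)*(s^2 - s - 2) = s*(s - 2)*(s + 1)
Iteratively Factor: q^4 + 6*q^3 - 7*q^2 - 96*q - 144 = (q - 4)*(q^3 + 10*q^2 + 33*q + 36) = (q - 4)*(q + 3)*(q^2 + 7*q + 12) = (q - 4)*(q + 3)*(q + 4)*(q + 3)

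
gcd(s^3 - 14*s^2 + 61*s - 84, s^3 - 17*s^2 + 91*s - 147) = s^2 - 10*s + 21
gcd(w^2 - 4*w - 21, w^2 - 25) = 1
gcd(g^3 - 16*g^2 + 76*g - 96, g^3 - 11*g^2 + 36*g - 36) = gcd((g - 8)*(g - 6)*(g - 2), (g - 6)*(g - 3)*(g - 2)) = g^2 - 8*g + 12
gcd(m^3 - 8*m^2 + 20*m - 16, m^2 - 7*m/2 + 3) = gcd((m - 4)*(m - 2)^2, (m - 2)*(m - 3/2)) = m - 2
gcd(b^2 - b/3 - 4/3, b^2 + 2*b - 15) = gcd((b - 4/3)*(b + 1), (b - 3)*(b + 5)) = 1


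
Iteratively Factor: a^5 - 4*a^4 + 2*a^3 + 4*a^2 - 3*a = (a - 1)*(a^4 - 3*a^3 - a^2 + 3*a) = (a - 1)*(a + 1)*(a^3 - 4*a^2 + 3*a) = (a - 1)^2*(a + 1)*(a^2 - 3*a) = a*(a - 1)^2*(a + 1)*(a - 3)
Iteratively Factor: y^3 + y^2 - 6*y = (y)*(y^2 + y - 6) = y*(y + 3)*(y - 2)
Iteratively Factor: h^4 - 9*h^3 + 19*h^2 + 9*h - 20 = (h - 5)*(h^3 - 4*h^2 - h + 4) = (h - 5)*(h - 4)*(h^2 - 1) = (h - 5)*(h - 4)*(h - 1)*(h + 1)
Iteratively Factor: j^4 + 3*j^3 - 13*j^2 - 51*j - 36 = (j + 3)*(j^3 - 13*j - 12) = (j + 1)*(j + 3)*(j^2 - j - 12) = (j + 1)*(j + 3)^2*(j - 4)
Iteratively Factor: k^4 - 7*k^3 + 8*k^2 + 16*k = (k - 4)*(k^3 - 3*k^2 - 4*k) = (k - 4)*(k + 1)*(k^2 - 4*k) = (k - 4)^2*(k + 1)*(k)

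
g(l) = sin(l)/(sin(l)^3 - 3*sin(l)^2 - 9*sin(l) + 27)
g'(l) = (-3*sin(l)^2*cos(l) + 6*sin(l)*cos(l) + 9*cos(l))*sin(l)/(sin(l)^3 - 3*sin(l)^2 - 9*sin(l) + 27)^2 + cos(l)/(sin(l)^3 - 3*sin(l)^2 - 9*sin(l) + 27) = (-3*sin(l) + cos(2*l) - 10)*cos(l)/((sin(l) - 3)^3*(sin(l) + 3)^2)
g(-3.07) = -0.00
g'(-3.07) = -0.04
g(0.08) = 0.00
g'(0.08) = 0.04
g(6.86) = 0.03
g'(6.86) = 0.05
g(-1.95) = -0.03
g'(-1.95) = -0.01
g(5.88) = -0.01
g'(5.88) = 0.03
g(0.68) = 0.03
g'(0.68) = 0.05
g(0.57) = 0.03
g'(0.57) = 0.05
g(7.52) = 0.06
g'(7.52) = 0.03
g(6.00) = -0.00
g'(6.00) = 0.03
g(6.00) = -0.00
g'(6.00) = 0.03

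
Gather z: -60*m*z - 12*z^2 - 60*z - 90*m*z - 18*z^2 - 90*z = -30*z^2 + z*(-150*m - 150)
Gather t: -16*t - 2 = -16*t - 2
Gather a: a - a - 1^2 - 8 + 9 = 0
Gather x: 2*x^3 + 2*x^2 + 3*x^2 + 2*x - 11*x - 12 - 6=2*x^3 + 5*x^2 - 9*x - 18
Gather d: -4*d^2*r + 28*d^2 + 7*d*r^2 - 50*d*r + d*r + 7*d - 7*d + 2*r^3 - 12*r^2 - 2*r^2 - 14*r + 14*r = d^2*(28 - 4*r) + d*(7*r^2 - 49*r) + 2*r^3 - 14*r^2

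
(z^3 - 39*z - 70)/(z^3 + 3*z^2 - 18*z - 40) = (z - 7)/(z - 4)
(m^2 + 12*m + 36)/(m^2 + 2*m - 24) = (m + 6)/(m - 4)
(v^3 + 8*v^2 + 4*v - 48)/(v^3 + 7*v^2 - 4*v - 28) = (v^2 + 10*v + 24)/(v^2 + 9*v + 14)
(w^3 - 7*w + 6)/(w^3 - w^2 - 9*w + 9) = (w - 2)/(w - 3)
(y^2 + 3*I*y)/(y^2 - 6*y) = (y + 3*I)/(y - 6)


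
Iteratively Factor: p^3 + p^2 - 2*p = (p)*(p^2 + p - 2) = p*(p + 2)*(p - 1)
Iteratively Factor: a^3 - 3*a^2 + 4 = (a - 2)*(a^2 - a - 2) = (a - 2)^2*(a + 1)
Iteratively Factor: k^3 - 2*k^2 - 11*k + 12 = (k + 3)*(k^2 - 5*k + 4) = (k - 1)*(k + 3)*(k - 4)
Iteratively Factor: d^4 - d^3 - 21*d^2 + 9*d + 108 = (d + 3)*(d^3 - 4*d^2 - 9*d + 36) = (d - 3)*(d + 3)*(d^2 - d - 12) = (d - 3)*(d + 3)^2*(d - 4)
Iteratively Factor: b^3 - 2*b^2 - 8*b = (b - 4)*(b^2 + 2*b) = (b - 4)*(b + 2)*(b)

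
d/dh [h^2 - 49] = 2*h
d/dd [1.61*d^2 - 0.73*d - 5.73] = 3.22*d - 0.73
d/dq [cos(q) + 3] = -sin(q)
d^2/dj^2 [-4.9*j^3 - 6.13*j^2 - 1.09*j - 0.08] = -29.4*j - 12.26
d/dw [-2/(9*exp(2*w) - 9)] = 1/(9*sinh(w)^2)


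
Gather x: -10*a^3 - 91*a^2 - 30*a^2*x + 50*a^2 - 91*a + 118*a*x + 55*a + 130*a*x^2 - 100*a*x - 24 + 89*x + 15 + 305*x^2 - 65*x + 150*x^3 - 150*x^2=-10*a^3 - 41*a^2 - 36*a + 150*x^3 + x^2*(130*a + 155) + x*(-30*a^2 + 18*a + 24) - 9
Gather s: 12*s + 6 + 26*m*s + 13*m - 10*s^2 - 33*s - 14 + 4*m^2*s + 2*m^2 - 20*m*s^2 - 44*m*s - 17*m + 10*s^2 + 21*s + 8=2*m^2 - 20*m*s^2 - 4*m + s*(4*m^2 - 18*m)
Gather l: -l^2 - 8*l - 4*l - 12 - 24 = -l^2 - 12*l - 36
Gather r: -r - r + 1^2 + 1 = 2 - 2*r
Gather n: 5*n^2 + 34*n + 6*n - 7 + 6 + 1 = 5*n^2 + 40*n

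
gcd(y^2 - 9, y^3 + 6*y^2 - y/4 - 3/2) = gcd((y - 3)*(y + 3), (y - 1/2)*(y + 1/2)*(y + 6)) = 1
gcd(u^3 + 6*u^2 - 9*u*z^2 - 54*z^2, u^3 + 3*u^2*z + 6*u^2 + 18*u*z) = u^2 + 3*u*z + 6*u + 18*z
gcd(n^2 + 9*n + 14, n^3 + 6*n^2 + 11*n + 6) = n + 2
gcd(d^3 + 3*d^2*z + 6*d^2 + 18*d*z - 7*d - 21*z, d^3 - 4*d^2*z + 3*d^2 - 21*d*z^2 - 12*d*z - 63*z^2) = d + 3*z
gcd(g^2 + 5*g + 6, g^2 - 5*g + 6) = 1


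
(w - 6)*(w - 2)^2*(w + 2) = w^4 - 8*w^3 + 8*w^2 + 32*w - 48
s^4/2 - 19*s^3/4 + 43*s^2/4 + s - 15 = (s/2 + 1/2)*(s - 6)*(s - 5/2)*(s - 2)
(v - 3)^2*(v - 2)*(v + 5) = v^4 - 3*v^3 - 19*v^2 + 87*v - 90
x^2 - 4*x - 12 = (x - 6)*(x + 2)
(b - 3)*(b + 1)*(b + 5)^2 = b^4 + 8*b^3 + 2*b^2 - 80*b - 75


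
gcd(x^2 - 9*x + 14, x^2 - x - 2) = x - 2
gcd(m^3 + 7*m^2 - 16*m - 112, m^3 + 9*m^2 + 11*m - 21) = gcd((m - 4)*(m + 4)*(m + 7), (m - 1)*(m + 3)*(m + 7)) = m + 7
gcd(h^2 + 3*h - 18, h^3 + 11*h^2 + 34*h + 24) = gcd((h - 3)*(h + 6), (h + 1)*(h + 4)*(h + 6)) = h + 6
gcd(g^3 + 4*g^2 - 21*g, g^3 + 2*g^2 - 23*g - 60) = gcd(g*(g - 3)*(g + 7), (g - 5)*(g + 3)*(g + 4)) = 1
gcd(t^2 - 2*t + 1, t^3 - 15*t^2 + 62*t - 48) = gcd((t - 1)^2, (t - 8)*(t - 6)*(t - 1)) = t - 1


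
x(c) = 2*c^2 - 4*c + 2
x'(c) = 4*c - 4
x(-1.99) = 17.88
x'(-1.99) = -11.96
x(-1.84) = 16.13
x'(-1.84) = -11.36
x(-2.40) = 23.12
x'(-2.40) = -13.60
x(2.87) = 6.99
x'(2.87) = 7.48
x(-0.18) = 2.78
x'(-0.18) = -4.72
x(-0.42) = 4.03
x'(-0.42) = -5.68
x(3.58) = 13.31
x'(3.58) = 10.32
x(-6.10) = 100.82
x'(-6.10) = -28.40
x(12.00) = 242.00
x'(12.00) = 44.00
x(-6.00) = 98.00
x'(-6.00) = -28.00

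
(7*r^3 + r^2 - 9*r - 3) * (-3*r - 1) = -21*r^4 - 10*r^3 + 26*r^2 + 18*r + 3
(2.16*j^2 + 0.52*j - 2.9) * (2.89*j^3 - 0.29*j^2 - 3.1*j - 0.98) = 6.2424*j^5 + 0.8764*j^4 - 15.2278*j^3 - 2.8878*j^2 + 8.4804*j + 2.842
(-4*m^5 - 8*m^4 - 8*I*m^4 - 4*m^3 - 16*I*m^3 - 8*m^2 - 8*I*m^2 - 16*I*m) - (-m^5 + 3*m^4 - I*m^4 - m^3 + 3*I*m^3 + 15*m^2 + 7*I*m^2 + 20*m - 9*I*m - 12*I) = -3*m^5 - 11*m^4 - 7*I*m^4 - 3*m^3 - 19*I*m^3 - 23*m^2 - 15*I*m^2 - 20*m - 7*I*m + 12*I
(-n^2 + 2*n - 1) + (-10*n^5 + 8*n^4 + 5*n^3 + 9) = -10*n^5 + 8*n^4 + 5*n^3 - n^2 + 2*n + 8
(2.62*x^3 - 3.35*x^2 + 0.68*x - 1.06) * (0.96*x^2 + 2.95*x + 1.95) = 2.5152*x^5 + 4.513*x^4 - 4.1207*x^3 - 5.5441*x^2 - 1.801*x - 2.067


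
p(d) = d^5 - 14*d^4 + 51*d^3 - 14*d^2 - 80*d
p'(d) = 5*d^4 - 56*d^3 + 153*d^2 - 28*d - 80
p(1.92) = -8.40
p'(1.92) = 101.85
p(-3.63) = -5394.63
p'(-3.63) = 5584.46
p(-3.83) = -6600.84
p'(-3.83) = 6493.65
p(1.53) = -40.85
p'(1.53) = 62.15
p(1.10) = -55.95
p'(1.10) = 7.11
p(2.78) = 94.98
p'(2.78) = 120.09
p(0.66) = -46.77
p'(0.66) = -46.98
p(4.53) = 103.36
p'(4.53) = -167.35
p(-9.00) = -188496.00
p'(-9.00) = 86194.00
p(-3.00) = -2640.00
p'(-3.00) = 3298.00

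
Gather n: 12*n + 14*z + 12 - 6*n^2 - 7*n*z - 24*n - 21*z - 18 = -6*n^2 + n*(-7*z - 12) - 7*z - 6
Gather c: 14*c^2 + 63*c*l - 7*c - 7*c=14*c^2 + c*(63*l - 14)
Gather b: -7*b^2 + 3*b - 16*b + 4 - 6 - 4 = -7*b^2 - 13*b - 6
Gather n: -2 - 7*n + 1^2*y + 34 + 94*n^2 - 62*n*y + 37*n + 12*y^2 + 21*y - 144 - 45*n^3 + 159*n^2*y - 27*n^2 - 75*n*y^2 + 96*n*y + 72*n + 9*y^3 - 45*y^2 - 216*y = -45*n^3 + n^2*(159*y + 67) + n*(-75*y^2 + 34*y + 102) + 9*y^3 - 33*y^2 - 194*y - 112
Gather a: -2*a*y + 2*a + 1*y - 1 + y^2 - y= a*(2 - 2*y) + y^2 - 1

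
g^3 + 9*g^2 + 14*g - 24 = (g - 1)*(g + 4)*(g + 6)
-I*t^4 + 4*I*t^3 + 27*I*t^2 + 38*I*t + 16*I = (t - 8)*(t + 1)*(t + 2)*(-I*t - I)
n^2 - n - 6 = (n - 3)*(n + 2)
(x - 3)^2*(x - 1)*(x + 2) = x^4 - 5*x^3 + x^2 + 21*x - 18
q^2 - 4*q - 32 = (q - 8)*(q + 4)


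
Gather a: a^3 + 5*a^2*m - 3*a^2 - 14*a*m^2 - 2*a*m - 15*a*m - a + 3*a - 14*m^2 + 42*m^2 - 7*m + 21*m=a^3 + a^2*(5*m - 3) + a*(-14*m^2 - 17*m + 2) + 28*m^2 + 14*m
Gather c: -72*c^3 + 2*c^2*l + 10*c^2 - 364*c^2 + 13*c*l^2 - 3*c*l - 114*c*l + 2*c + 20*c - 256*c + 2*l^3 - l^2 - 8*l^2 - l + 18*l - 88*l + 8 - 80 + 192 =-72*c^3 + c^2*(2*l - 354) + c*(13*l^2 - 117*l - 234) + 2*l^3 - 9*l^2 - 71*l + 120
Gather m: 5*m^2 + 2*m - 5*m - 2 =5*m^2 - 3*m - 2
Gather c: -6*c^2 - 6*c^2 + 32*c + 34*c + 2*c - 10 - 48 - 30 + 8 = -12*c^2 + 68*c - 80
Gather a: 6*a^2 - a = 6*a^2 - a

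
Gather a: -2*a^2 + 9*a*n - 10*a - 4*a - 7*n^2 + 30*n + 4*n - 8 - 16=-2*a^2 + a*(9*n - 14) - 7*n^2 + 34*n - 24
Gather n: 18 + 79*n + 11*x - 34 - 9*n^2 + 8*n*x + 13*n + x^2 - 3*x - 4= -9*n^2 + n*(8*x + 92) + x^2 + 8*x - 20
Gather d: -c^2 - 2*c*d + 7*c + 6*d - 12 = -c^2 + 7*c + d*(6 - 2*c) - 12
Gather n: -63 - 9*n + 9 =-9*n - 54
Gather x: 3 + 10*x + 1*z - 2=10*x + z + 1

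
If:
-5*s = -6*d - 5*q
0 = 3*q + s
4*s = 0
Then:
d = 0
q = 0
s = 0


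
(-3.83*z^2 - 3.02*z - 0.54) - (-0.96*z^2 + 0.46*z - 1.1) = -2.87*z^2 - 3.48*z + 0.56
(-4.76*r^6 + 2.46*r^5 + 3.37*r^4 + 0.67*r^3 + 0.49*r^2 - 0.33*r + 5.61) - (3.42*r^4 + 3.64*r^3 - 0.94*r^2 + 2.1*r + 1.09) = -4.76*r^6 + 2.46*r^5 - 0.0499999999999998*r^4 - 2.97*r^3 + 1.43*r^2 - 2.43*r + 4.52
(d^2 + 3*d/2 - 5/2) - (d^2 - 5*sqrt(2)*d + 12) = 3*d/2 + 5*sqrt(2)*d - 29/2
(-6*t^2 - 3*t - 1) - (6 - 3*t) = -6*t^2 - 7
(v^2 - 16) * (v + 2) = v^3 + 2*v^2 - 16*v - 32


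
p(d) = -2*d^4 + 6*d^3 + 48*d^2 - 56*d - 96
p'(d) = -8*d^3 + 18*d^2 + 96*d - 56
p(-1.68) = 89.17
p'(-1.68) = -128.54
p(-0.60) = -46.68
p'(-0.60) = -105.39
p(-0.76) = -29.02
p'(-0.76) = -115.05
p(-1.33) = 43.01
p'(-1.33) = -133.02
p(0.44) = -110.91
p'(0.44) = -10.96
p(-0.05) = -93.08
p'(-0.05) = -60.75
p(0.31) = -108.59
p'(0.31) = -24.75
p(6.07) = -40.57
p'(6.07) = -599.26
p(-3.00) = 180.00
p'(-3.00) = 34.00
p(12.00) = -24960.00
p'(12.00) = -10136.00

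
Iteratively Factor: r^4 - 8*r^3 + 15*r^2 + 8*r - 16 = (r - 1)*(r^3 - 7*r^2 + 8*r + 16) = (r - 1)*(r + 1)*(r^2 - 8*r + 16) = (r - 4)*(r - 1)*(r + 1)*(r - 4)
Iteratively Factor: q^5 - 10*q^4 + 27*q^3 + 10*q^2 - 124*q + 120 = (q - 2)*(q^4 - 8*q^3 + 11*q^2 + 32*q - 60) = (q - 2)^2*(q^3 - 6*q^2 - q + 30) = (q - 3)*(q - 2)^2*(q^2 - 3*q - 10) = (q - 3)*(q - 2)^2*(q + 2)*(q - 5)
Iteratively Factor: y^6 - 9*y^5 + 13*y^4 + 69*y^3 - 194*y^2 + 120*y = (y - 5)*(y^5 - 4*y^4 - 7*y^3 + 34*y^2 - 24*y) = (y - 5)*(y - 1)*(y^4 - 3*y^3 - 10*y^2 + 24*y) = (y - 5)*(y - 2)*(y - 1)*(y^3 - y^2 - 12*y) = (y - 5)*(y - 4)*(y - 2)*(y - 1)*(y^2 + 3*y) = y*(y - 5)*(y - 4)*(y - 2)*(y - 1)*(y + 3)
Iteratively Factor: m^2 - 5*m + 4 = (m - 4)*(m - 1)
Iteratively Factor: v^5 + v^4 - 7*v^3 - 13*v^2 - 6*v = (v + 1)*(v^4 - 7*v^2 - 6*v) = (v - 3)*(v + 1)*(v^3 + 3*v^2 + 2*v) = v*(v - 3)*(v + 1)*(v^2 + 3*v + 2) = v*(v - 3)*(v + 1)*(v + 2)*(v + 1)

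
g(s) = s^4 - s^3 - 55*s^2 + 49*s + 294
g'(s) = 4*s^3 - 3*s^2 - 110*s + 49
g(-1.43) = 118.57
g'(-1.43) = 188.47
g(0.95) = 290.87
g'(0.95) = -54.78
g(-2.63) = -149.26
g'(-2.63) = 244.78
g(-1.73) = 58.76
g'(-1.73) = 209.61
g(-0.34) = 271.03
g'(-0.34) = 85.90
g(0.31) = 303.88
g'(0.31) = 14.73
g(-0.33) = 271.89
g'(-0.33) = 84.83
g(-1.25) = 151.21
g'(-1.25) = 174.00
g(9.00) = 2112.00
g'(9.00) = 1732.00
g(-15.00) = 41184.00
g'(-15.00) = -12476.00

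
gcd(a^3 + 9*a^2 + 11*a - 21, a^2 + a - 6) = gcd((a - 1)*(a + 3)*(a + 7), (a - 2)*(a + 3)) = a + 3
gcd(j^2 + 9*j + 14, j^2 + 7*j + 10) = j + 2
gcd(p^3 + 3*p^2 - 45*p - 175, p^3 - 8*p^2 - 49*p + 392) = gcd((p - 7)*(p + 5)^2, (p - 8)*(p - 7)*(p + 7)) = p - 7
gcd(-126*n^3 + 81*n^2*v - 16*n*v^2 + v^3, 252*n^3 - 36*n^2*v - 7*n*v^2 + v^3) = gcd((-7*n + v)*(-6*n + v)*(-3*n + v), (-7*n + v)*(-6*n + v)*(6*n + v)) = 42*n^2 - 13*n*v + v^2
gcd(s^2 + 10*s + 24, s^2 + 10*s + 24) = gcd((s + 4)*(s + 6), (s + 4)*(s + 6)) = s^2 + 10*s + 24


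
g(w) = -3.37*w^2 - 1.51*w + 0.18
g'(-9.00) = 59.15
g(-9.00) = -259.20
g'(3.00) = -21.73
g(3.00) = -34.68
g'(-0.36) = 0.92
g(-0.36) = 0.29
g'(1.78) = -13.51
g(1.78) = -13.19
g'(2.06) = -15.39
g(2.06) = -17.23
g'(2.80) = -20.38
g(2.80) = -30.47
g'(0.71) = -6.30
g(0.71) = -2.59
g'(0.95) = -7.91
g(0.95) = -4.30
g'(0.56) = -5.28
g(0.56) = -1.72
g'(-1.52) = 8.73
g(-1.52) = -5.31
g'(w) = -6.74*w - 1.51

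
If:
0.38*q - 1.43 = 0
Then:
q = 3.76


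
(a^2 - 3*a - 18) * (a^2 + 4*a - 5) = a^4 + a^3 - 35*a^2 - 57*a + 90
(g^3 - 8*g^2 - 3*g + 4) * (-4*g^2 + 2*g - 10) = -4*g^5 + 34*g^4 - 14*g^3 + 58*g^2 + 38*g - 40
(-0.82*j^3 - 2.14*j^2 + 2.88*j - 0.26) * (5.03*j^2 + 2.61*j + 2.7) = -4.1246*j^5 - 12.9044*j^4 + 6.687*j^3 + 0.430999999999998*j^2 + 7.0974*j - 0.702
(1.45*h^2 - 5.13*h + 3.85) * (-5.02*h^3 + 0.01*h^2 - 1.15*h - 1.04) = -7.279*h^5 + 25.7671*h^4 - 21.0458*h^3 + 4.43*h^2 + 0.907700000000001*h - 4.004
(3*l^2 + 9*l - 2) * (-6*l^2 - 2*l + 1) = -18*l^4 - 60*l^3 - 3*l^2 + 13*l - 2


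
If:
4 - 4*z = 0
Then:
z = 1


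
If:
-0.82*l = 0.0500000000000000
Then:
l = -0.06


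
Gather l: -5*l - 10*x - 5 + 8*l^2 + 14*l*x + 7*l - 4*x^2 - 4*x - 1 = 8*l^2 + l*(14*x + 2) - 4*x^2 - 14*x - 6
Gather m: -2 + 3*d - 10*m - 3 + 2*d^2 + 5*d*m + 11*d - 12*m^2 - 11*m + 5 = 2*d^2 + 14*d - 12*m^2 + m*(5*d - 21)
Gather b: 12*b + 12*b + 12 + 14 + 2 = 24*b + 28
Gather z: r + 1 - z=r - z + 1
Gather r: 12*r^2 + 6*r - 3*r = 12*r^2 + 3*r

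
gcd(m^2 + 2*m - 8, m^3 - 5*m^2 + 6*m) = m - 2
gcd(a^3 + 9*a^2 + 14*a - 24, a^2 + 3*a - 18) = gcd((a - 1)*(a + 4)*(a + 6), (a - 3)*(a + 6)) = a + 6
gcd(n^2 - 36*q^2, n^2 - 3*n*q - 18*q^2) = -n + 6*q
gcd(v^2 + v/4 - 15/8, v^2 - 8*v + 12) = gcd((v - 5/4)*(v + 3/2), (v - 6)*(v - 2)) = 1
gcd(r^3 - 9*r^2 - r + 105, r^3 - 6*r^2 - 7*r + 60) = r^2 - 2*r - 15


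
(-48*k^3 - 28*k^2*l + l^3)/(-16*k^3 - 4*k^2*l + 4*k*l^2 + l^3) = (6*k - l)/(2*k - l)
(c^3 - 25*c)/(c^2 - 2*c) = (c^2 - 25)/(c - 2)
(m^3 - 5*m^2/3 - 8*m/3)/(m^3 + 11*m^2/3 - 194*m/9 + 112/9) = 3*m*(m + 1)/(3*m^2 + 19*m - 14)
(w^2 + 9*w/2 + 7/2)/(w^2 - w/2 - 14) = (w + 1)/(w - 4)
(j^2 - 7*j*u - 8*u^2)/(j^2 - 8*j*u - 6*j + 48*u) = (j + u)/(j - 6)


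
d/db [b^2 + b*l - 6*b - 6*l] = 2*b + l - 6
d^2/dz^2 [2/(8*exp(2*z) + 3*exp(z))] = 2*(256*exp(2*z) + 72*exp(z) + 9)*exp(-z)/(512*exp(3*z) + 576*exp(2*z) + 216*exp(z) + 27)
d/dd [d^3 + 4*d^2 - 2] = d*(3*d + 8)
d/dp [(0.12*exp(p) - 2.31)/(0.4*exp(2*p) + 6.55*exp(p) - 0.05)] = (-0.048*exp(2*p) + 1.848*exp(p) + 15.1245)*exp(p)/(0.16*exp(4*p) + 5.24*exp(3*p) + 42.8625*exp(2*p) - 0.655*exp(p) + 0.0025)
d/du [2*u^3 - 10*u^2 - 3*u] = 6*u^2 - 20*u - 3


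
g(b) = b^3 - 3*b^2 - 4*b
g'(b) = 3*b^2 - 6*b - 4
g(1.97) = -11.88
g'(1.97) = -4.18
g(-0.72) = 0.95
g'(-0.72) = 1.88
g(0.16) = -0.71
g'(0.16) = -4.88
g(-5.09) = -189.24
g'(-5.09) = 104.26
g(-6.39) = -357.85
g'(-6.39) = 156.84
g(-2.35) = -20.15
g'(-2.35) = 26.67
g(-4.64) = -145.93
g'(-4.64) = 88.43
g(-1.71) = -6.93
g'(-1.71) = 15.03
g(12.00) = 1248.00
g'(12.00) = 356.00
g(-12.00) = -2112.00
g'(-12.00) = 500.00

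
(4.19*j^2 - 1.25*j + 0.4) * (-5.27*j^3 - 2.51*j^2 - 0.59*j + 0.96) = -22.0813*j^5 - 3.9294*j^4 - 1.4426*j^3 + 3.7559*j^2 - 1.436*j + 0.384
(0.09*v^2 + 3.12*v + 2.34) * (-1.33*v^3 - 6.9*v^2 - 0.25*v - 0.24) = -0.1197*v^5 - 4.7706*v^4 - 24.6627*v^3 - 16.9476*v^2 - 1.3338*v - 0.5616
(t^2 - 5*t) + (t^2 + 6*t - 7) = 2*t^2 + t - 7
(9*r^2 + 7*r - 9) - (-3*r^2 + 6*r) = 12*r^2 + r - 9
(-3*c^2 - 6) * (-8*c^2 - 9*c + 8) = 24*c^4 + 27*c^3 + 24*c^2 + 54*c - 48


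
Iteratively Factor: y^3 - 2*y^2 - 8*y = (y - 4)*(y^2 + 2*y) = (y - 4)*(y + 2)*(y)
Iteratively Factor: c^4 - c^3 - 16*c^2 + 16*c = (c - 1)*(c^3 - 16*c) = (c - 1)*(c + 4)*(c^2 - 4*c) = (c - 4)*(c - 1)*(c + 4)*(c)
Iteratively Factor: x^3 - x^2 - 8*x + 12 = (x - 2)*(x^2 + x - 6) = (x - 2)^2*(x + 3)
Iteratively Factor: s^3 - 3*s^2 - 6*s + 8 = (s - 4)*(s^2 + s - 2) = (s - 4)*(s + 2)*(s - 1)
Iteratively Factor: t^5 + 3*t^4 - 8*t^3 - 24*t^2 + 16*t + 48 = (t - 2)*(t^4 + 5*t^3 + 2*t^2 - 20*t - 24) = (t - 2)*(t + 2)*(t^3 + 3*t^2 - 4*t - 12) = (t - 2)*(t + 2)^2*(t^2 + t - 6) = (t - 2)^2*(t + 2)^2*(t + 3)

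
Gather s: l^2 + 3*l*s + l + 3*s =l^2 + l + s*(3*l + 3)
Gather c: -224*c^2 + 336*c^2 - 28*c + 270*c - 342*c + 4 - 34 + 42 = 112*c^2 - 100*c + 12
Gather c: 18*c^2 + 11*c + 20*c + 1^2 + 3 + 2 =18*c^2 + 31*c + 6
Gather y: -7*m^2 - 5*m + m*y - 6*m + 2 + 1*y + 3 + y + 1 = -7*m^2 - 11*m + y*(m + 2) + 6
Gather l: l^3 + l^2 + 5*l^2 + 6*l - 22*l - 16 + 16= l^3 + 6*l^2 - 16*l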